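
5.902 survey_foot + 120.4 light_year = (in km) 1.139e+15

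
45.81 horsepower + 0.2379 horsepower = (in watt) 3.434e+04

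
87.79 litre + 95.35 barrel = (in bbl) 95.9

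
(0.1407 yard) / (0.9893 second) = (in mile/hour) 0.2909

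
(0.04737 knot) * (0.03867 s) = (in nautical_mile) 5.088e-07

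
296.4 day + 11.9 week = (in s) 3.281e+07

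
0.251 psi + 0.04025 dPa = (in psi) 0.251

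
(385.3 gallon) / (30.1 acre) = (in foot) 3.928e-05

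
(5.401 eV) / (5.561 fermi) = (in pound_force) 3.498e-05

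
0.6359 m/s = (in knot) 1.236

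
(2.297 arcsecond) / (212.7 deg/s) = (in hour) 8.333e-10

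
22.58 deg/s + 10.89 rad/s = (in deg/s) 646.5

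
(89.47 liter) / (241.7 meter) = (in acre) 9.147e-08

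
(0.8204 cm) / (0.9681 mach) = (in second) 2.489e-05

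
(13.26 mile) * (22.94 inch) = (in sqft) 1.338e+05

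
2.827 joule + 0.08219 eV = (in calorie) 0.6757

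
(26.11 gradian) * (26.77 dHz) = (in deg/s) 62.91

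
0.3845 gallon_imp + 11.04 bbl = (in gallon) 464.1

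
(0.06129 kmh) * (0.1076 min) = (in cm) 10.99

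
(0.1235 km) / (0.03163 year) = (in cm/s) 0.01238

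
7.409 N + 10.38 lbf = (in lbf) 12.05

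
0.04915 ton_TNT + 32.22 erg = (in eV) 1.284e+27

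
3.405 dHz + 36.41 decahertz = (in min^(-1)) 2.187e+04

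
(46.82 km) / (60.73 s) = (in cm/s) 7.71e+04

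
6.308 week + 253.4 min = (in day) 44.33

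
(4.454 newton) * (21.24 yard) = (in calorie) 20.68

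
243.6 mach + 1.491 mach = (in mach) 245.1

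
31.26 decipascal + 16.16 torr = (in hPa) 21.58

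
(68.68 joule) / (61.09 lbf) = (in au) 1.689e-12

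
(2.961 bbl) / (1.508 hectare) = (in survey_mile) 1.94e-08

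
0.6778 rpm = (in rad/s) 0.07098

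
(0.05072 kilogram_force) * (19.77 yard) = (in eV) 5.612e+19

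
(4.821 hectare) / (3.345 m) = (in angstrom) 1.441e+14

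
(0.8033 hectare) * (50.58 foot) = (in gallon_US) 3.272e+07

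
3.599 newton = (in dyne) 3.599e+05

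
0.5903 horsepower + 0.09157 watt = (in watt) 440.3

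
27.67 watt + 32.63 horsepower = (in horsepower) 32.67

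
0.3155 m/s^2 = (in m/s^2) 0.3155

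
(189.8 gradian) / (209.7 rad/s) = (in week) 2.351e-08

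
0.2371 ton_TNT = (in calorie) 2.371e+08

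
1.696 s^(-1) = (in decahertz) 0.1696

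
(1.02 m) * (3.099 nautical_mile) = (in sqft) 6.301e+04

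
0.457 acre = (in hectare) 0.1849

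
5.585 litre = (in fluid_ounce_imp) 196.6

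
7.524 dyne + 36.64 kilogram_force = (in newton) 359.3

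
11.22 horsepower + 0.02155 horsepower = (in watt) 8383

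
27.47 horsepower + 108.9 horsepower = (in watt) 1.017e+05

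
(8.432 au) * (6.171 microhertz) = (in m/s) 7.784e+06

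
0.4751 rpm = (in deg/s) 2.851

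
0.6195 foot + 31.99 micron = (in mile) 0.0001173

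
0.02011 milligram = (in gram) 2.011e-05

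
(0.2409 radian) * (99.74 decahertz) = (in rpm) 2294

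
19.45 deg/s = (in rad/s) 0.3395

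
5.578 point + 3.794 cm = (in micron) 3.991e+04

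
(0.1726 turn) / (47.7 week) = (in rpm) 3.59e-07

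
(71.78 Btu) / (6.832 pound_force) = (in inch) 9.811e+04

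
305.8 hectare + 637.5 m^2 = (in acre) 755.8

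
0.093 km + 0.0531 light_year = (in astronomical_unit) 3358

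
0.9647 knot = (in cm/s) 49.63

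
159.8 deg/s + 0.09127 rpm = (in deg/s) 160.3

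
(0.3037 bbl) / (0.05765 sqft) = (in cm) 901.5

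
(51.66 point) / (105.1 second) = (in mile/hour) 0.0003879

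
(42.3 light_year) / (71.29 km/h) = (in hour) 5.614e+12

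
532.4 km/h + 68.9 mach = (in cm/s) 2.361e+06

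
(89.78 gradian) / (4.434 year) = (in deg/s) 5.779e-07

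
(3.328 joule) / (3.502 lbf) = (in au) 1.428e-12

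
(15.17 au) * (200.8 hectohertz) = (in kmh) 1.641e+17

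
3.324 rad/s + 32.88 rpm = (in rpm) 64.62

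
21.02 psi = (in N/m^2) 1.449e+05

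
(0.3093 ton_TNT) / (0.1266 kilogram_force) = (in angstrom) 1.042e+19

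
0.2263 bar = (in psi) 3.282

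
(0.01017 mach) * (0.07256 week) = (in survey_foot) 4.986e+05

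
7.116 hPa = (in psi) 0.1032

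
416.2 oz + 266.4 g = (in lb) 26.6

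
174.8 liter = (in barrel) 1.099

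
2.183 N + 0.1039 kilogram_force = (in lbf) 0.7198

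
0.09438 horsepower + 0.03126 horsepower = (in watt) 93.69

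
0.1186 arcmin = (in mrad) 0.0345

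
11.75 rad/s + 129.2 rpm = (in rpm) 241.4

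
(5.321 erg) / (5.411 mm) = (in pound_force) 2.211e-05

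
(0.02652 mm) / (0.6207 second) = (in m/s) 4.273e-05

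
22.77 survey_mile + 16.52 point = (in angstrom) 3.664e+14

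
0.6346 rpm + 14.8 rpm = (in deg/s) 92.61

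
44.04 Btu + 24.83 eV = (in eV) 2.9e+23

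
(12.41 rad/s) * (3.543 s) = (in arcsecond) 9.069e+06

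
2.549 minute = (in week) 0.0002529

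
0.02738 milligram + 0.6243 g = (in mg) 624.3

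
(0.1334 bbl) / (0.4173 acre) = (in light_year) 1.327e-21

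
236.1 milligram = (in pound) 0.0005205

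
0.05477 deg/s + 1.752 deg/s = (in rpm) 0.3011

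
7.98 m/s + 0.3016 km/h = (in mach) 0.02368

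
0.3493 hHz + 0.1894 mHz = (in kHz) 0.03493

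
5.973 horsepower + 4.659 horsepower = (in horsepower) 10.63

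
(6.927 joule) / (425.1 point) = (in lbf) 10.38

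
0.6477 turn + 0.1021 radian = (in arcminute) 1.434e+04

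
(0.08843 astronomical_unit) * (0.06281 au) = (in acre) 3.072e+16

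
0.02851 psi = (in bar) 0.001966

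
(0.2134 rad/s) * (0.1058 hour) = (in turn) 12.94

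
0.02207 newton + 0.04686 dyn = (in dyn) 2207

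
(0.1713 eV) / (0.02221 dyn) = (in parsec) 4.005e-30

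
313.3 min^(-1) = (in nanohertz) 5.222e+09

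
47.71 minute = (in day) 0.03313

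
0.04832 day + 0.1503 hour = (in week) 0.007797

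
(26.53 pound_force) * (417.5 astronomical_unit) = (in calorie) 1.762e+15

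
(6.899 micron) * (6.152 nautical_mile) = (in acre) 1.942e-05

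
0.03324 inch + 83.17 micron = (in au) 6.2e-15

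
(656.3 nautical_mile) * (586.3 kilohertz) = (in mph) 1.594e+12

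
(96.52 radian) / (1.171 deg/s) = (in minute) 78.71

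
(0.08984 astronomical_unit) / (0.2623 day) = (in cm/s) 5.93e+07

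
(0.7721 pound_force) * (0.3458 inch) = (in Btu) 2.859e-05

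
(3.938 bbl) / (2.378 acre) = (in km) 6.506e-08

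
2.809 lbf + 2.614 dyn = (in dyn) 1.25e+06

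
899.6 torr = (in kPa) 119.9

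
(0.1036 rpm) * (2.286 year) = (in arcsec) 1.613e+11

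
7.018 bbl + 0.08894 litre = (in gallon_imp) 245.5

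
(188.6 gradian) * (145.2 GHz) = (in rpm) 4.108e+12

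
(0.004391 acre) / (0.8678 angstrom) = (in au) 1.369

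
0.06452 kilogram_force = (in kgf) 0.06452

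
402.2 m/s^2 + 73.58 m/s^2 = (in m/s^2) 475.8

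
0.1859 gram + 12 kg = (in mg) 1.2e+07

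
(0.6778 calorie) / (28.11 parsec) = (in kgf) 3.334e-19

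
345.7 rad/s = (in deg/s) 1.981e+04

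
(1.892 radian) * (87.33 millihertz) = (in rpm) 1.578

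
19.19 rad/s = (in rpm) 183.3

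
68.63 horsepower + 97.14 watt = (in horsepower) 68.76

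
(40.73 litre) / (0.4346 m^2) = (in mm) 93.72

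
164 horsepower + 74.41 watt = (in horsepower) 164.1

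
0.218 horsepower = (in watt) 162.6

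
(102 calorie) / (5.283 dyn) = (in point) 2.29e+10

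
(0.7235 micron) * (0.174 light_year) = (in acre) 2.943e+05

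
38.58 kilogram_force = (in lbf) 85.05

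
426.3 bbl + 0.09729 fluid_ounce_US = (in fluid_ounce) 2.292e+06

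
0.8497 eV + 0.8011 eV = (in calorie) 6.321e-20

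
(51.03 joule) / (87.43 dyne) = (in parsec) 1.892e-12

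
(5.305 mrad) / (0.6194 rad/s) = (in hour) 2.379e-06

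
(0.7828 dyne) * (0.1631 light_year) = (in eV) 7.539e+28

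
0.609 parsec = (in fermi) 1.879e+31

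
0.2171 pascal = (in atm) 2.143e-06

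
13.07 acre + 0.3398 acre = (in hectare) 5.427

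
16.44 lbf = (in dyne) 7.313e+06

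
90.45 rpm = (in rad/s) 9.472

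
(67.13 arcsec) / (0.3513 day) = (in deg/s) 6.144e-07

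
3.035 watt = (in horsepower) 0.00407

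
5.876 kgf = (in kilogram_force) 5.876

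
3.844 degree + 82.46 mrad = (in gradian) 9.521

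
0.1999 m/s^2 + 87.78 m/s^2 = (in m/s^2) 87.98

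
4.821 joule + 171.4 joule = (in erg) 1.762e+09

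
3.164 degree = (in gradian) 3.516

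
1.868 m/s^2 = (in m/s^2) 1.868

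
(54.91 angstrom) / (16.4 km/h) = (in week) 1.993e-15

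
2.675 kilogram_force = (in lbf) 5.897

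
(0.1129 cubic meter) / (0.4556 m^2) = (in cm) 24.78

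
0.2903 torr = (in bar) 0.000387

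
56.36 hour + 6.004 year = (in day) 2194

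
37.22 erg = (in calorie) 8.896e-07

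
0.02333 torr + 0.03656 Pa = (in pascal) 3.147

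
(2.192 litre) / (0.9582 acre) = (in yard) 6.182e-07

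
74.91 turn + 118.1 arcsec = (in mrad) 4.707e+05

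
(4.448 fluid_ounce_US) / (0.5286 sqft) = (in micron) 2679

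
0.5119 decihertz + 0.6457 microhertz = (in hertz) 0.05119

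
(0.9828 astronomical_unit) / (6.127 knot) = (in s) 4.664e+10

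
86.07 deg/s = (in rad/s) 1.502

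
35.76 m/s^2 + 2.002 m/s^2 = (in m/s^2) 37.76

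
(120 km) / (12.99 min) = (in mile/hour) 344.4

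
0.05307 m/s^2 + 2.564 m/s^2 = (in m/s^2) 2.617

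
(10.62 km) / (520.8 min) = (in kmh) 1.224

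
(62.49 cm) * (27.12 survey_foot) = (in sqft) 55.6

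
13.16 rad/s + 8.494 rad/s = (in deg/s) 1241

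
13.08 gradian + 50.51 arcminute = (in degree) 12.61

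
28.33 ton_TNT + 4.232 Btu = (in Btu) 1.123e+08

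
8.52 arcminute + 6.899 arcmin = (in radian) 0.004485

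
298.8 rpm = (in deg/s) 1793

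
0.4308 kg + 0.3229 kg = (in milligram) 7.537e+05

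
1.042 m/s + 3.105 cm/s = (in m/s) 1.073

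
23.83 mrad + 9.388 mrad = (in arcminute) 114.2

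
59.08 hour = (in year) 0.006744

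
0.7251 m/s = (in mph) 1.622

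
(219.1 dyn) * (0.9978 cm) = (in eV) 1.365e+14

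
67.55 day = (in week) 9.65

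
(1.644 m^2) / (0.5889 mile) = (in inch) 0.06829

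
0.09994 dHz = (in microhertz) 9994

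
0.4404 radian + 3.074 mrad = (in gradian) 28.23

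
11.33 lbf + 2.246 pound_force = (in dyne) 6.039e+06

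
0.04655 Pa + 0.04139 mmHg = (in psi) 0.0008071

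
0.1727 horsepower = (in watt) 128.8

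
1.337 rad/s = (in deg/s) 76.6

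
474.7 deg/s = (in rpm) 79.12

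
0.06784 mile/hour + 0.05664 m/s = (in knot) 0.1691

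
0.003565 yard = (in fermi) 3.26e+12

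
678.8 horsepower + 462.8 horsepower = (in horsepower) 1142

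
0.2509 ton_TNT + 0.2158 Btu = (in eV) 6.552e+27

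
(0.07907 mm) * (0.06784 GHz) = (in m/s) 5364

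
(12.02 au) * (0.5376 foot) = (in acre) 7.281e+07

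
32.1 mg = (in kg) 3.21e-05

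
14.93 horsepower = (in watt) 1.113e+04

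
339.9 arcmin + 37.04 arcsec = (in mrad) 99.05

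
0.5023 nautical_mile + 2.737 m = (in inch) 3.673e+04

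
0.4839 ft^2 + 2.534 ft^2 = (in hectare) 2.804e-05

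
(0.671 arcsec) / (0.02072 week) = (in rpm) 2.479e-09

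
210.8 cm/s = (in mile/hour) 4.715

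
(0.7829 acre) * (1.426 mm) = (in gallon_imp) 993.8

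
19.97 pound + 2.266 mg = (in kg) 9.058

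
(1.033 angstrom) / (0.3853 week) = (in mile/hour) 9.916e-16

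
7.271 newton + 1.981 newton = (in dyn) 9.252e+05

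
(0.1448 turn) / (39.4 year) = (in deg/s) 4.195e-08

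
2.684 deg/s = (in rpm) 0.4473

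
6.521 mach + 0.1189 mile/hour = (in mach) 6.521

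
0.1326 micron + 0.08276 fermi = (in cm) 1.326e-05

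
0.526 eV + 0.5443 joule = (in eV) 3.397e+18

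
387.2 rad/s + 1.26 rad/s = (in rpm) 3710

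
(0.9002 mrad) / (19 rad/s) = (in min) 7.896e-07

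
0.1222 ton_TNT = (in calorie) 1.222e+08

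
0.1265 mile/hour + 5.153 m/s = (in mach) 0.0153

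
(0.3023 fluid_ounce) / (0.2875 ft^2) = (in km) 3.347e-07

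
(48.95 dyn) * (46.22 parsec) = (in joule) 6.981e+14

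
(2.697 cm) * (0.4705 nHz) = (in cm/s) 1.269e-09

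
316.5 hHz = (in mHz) 3.165e+07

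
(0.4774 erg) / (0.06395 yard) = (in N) 8.164e-07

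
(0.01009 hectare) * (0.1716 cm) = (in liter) 173.1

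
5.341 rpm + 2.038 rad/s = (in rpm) 24.8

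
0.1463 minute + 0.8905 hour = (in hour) 0.8929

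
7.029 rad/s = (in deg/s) 402.7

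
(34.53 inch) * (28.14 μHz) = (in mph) 5.521e-05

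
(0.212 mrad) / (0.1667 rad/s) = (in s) 0.001272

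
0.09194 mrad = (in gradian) 0.005853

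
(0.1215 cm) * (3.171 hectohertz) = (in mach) 0.001132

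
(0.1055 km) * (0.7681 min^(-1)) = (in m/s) 1.351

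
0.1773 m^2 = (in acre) 4.381e-05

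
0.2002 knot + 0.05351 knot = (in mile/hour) 0.292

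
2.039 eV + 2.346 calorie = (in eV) 6.126e+19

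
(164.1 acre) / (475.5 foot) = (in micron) 4.582e+09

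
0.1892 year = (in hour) 1657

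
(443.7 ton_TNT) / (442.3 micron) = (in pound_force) 9.436e+14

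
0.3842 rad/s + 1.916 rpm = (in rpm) 5.585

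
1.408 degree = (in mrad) 24.57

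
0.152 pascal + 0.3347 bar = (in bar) 0.3347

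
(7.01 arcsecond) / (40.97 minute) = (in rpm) 1.32e-07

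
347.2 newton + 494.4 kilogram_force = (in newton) 5196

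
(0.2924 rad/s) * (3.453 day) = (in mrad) 8.723e+07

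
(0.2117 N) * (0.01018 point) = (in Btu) 7.206e-10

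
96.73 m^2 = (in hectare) 0.009673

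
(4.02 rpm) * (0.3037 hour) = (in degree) 2.637e+04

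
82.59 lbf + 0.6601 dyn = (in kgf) 37.46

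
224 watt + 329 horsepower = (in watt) 2.456e+05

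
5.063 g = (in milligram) 5063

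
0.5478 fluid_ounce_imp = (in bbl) 9.79e-05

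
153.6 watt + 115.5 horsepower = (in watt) 8.628e+04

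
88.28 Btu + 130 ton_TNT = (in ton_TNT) 130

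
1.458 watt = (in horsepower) 0.001955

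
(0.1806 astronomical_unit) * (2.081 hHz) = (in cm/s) 5.622e+14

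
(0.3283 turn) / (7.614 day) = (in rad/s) 3.136e-06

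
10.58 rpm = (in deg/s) 63.48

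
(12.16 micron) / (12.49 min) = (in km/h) 5.841e-08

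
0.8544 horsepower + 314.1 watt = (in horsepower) 1.276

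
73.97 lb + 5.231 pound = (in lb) 79.2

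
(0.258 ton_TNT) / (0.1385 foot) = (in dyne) 2.557e+15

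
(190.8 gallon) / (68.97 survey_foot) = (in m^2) 0.03436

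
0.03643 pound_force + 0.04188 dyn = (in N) 0.162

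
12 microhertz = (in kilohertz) 1.2e-08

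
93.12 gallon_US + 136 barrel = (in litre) 2.197e+04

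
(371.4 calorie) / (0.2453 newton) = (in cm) 6.335e+05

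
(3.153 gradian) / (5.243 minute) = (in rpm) 0.001503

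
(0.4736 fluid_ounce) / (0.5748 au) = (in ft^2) 1.753e-15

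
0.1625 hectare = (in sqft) 1.749e+04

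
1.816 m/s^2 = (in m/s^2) 1.816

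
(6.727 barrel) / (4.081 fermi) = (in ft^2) 2.821e+15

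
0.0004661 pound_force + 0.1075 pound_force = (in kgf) 0.04897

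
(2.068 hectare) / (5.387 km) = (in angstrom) 3.839e+10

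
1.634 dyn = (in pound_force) 3.673e-06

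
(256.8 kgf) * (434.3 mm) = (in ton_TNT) 2.614e-07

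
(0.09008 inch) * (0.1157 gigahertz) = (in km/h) 9.53e+05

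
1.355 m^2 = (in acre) 0.0003348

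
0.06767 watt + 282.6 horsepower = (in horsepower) 282.6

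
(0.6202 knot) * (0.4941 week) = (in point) 2.703e+08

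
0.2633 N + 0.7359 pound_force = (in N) 3.537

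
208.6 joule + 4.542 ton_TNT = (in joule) 1.9e+10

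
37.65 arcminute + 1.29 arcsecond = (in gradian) 0.6976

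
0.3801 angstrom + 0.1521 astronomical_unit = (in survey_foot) 7.465e+10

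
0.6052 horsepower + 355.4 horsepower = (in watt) 2.655e+05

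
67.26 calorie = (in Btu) 0.2667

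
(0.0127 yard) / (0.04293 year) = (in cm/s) 8.578e-07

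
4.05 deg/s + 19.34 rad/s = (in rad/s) 19.41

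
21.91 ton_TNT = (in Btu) 8.689e+07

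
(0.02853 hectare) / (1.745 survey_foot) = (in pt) 1.521e+06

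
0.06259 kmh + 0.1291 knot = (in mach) 0.0002461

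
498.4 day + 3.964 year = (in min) 2.801e+06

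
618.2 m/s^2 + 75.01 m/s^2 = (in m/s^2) 693.2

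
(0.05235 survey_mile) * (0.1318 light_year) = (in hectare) 1.051e+13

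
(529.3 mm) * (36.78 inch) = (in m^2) 0.4945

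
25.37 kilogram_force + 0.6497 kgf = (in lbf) 57.36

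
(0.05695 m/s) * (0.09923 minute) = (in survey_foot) 1.112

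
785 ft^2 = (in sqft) 785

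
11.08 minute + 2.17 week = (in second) 1.313e+06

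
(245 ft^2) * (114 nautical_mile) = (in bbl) 3.023e+07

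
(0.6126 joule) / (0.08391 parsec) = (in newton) 2.366e-16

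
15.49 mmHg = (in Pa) 2065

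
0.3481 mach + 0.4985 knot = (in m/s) 118.8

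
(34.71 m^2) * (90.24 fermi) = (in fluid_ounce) 1.059e-07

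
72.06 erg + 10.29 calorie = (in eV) 2.687e+20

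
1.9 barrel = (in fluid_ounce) 1.021e+04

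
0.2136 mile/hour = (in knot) 0.1856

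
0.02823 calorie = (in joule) 0.1181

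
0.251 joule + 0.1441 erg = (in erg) 2.51e+06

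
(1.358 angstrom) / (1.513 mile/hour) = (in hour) 5.577e-14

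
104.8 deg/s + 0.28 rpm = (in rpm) 17.75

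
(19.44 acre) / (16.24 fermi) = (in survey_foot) 1.589e+19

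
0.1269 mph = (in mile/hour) 0.1269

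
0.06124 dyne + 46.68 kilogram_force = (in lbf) 102.9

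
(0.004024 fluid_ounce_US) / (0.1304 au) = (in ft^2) 6.566e-17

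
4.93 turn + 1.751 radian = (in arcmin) 1.125e+05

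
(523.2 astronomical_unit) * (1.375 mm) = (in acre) 2.659e+07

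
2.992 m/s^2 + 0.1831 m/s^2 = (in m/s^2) 3.175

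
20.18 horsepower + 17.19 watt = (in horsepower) 20.2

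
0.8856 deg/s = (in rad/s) 0.01546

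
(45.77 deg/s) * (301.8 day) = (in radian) 2.083e+07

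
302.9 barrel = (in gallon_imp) 1.059e+04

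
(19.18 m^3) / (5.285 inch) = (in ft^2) 1538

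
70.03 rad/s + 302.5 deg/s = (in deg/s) 4315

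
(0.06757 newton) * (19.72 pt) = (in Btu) 4.455e-07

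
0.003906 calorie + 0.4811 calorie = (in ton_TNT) 4.85e-10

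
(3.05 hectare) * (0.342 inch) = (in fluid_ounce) 8.959e+06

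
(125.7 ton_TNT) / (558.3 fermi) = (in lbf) 2.118e+23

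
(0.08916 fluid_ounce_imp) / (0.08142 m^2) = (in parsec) 1.008e-21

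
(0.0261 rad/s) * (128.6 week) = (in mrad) 2.03e+09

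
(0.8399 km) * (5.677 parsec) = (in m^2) 1.471e+20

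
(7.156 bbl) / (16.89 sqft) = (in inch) 28.55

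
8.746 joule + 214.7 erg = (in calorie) 2.09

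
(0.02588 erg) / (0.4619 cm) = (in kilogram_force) 5.713e-08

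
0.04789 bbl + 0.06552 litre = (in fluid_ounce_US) 259.7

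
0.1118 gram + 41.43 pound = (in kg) 18.79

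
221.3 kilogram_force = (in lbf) 487.9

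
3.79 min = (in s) 227.4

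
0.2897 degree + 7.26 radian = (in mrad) 7265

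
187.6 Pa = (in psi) 0.02721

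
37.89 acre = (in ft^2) 1.65e+06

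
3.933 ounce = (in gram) 111.5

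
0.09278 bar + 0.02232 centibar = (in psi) 1.349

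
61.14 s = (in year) 1.939e-06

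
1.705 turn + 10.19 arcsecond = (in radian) 10.71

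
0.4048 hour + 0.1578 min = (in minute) 24.45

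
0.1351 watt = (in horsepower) 0.0001812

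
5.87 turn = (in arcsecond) 7.608e+06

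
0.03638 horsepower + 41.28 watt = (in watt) 68.41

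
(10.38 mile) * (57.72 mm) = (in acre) 0.2383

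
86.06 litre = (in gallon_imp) 18.93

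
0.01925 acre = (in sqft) 838.5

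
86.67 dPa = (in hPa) 0.08667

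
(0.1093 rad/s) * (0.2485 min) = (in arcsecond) 3.361e+05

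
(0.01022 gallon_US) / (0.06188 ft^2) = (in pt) 19.08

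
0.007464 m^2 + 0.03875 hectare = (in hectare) 0.03875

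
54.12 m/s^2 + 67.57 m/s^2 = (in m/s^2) 121.7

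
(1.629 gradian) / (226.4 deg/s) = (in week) 1.071e-08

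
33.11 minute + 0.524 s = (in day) 0.023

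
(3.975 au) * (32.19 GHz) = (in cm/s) 1.914e+24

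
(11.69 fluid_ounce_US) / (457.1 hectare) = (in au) 5.056e-22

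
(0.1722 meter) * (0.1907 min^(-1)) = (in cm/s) 0.05473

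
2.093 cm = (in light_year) 2.212e-18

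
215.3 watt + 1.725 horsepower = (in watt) 1502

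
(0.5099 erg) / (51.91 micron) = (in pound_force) 0.0002208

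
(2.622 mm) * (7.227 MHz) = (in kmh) 6.822e+04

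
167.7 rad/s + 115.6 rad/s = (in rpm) 2705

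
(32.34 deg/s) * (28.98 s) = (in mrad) 1.636e+04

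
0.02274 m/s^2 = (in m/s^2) 0.02274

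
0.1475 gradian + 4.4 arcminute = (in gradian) 0.229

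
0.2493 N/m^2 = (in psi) 3.616e-05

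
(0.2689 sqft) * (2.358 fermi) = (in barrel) 3.705e-16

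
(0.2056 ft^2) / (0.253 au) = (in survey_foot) 1.656e-12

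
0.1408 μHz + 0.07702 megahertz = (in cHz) 7.702e+06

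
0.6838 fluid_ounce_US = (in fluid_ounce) 0.6838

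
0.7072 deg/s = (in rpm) 0.1179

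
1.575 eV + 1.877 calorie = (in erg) 7.853e+07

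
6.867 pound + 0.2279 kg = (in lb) 7.369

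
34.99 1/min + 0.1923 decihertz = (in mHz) 602.4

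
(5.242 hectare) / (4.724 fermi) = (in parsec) 359.6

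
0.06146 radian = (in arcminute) 211.3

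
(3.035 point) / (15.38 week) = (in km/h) 4.144e-10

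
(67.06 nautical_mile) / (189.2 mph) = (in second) 1468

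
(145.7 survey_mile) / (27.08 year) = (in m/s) 0.0002746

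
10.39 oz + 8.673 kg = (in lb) 19.77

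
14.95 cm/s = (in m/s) 0.1495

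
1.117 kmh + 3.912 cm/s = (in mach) 0.001026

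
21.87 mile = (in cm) 3.52e+06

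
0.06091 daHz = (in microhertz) 6.091e+05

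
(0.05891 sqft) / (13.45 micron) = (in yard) 445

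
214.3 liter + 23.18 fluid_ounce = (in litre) 215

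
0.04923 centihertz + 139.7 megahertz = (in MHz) 139.7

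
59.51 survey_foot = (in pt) 5.142e+04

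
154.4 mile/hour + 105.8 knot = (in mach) 0.3626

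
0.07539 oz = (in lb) 0.004712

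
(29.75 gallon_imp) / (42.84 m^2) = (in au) 2.11e-14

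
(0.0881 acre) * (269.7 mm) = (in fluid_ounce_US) 3.251e+06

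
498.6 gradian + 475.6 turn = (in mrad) 2.996e+06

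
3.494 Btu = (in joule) 3686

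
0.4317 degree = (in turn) 0.001199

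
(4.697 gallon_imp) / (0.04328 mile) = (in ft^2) 0.0033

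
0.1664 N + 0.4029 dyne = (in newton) 0.1664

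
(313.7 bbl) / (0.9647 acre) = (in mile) 7.938e-06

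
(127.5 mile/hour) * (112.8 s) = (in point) 1.822e+07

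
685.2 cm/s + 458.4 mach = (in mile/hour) 3.492e+05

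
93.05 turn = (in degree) 3.35e+04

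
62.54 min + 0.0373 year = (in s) 1.18e+06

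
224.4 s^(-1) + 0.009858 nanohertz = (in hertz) 224.4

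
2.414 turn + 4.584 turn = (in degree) 2519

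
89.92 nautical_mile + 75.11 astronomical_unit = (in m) 1.124e+13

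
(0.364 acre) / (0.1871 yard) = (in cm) 8.61e+05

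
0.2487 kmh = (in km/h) 0.2487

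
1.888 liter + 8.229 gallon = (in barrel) 0.2078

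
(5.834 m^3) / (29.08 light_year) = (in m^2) 2.121e-17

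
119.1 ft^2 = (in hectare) 0.001106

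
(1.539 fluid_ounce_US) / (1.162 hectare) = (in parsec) 1.269e-25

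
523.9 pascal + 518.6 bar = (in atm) 511.8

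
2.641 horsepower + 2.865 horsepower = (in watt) 4106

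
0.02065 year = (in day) 7.537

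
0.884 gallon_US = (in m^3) 0.003346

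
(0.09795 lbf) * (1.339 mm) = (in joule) 0.0005834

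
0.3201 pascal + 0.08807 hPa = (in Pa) 9.127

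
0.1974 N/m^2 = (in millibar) 0.001974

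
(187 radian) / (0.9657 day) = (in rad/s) 0.002241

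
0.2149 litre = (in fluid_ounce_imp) 7.563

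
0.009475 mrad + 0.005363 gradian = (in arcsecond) 19.33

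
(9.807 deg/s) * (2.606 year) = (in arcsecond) 2.901e+12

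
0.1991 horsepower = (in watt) 148.5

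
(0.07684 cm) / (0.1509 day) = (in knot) 1.146e-07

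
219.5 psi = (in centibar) 1513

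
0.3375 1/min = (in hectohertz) 5.625e-05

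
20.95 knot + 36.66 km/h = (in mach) 0.06156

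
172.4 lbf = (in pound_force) 172.4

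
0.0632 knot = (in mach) 9.549e-05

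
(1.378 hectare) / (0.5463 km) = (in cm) 2522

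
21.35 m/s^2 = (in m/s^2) 21.35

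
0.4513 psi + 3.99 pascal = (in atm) 0.03075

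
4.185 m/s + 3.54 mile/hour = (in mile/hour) 12.9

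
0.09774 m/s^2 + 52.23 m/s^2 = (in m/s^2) 52.33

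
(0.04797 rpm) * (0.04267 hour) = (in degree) 44.21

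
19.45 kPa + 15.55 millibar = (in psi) 3.047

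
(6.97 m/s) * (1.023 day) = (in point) 1.746e+09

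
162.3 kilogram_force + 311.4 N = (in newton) 1903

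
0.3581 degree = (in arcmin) 21.49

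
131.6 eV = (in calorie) 5.039e-18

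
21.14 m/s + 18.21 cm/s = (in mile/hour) 47.7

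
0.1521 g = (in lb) 0.0003353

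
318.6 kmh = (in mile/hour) 198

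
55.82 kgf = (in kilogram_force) 55.82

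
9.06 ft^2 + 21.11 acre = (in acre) 21.11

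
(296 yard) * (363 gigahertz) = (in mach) 2.885e+11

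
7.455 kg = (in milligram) 7.455e+06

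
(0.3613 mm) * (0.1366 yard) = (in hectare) 4.513e-09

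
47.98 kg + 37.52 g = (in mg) 4.802e+07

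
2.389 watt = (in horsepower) 0.003204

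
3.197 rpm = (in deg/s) 19.18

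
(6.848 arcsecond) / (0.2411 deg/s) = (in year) 2.502e-10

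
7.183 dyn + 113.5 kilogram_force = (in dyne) 1.113e+08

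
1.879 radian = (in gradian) 119.6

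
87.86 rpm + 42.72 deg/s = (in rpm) 94.98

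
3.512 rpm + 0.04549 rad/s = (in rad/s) 0.4133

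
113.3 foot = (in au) 2.308e-10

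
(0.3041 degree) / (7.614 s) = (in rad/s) 0.0006971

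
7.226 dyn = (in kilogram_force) 7.368e-06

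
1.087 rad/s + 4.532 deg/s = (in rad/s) 1.166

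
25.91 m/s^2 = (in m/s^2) 25.91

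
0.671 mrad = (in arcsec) 138.4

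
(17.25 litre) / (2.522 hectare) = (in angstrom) 6840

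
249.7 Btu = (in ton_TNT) 6.297e-05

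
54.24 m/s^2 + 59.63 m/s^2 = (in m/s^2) 113.9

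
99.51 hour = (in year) 0.01136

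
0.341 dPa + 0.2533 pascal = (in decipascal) 2.874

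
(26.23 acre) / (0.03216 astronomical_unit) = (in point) 0.06254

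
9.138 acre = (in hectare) 3.698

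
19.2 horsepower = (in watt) 1.432e+04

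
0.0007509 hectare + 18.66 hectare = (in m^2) 1.866e+05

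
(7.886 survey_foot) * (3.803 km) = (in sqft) 9.839e+04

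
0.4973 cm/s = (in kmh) 0.0179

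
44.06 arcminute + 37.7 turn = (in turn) 37.7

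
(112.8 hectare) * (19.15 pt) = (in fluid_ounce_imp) 2.682e+08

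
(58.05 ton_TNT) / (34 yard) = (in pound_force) 1.756e+09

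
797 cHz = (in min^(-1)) 478.2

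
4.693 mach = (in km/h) 5753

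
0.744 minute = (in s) 44.64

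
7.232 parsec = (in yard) 2.44e+17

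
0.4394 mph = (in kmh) 0.7071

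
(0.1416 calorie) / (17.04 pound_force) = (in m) 0.007816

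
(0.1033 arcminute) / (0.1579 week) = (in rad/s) 3.147e-10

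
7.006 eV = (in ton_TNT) 2.683e-28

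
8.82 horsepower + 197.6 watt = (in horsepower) 9.085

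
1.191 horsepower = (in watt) 888.1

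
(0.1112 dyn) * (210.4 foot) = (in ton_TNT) 1.704e-14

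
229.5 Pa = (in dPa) 2295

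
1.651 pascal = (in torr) 0.01238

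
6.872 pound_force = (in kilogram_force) 3.117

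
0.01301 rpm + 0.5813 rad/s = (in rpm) 5.564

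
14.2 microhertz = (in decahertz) 1.42e-06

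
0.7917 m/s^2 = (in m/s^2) 0.7917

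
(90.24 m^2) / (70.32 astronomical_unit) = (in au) 5.734e-23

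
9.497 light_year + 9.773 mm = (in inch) 3.537e+18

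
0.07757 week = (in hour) 13.03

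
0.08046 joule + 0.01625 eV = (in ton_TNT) 1.923e-11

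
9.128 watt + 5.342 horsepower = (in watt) 3993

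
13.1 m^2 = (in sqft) 141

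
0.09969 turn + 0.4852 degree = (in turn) 0.101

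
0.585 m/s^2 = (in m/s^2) 0.585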